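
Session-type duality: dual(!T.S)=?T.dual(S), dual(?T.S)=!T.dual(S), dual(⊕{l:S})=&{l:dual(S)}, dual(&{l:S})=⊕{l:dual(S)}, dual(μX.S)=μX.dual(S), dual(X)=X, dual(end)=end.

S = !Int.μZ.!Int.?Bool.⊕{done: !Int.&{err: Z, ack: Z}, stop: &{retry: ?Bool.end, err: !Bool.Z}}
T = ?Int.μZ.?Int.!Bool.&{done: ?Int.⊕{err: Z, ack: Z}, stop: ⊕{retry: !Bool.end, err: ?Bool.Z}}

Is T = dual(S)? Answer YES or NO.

!Int vs ?Int  ok
  μZ vs μZ  ok (rec unchanged)
    !Int vs ?Int  ok
      ?Bool vs !Bool  ok
        ⊕{done,stop} vs &{done,stop}  ok labels match
          • done:
            !Int vs ?Int  ok
              &{err,ack} vs ⊕{err,ack}  ok labels match
                • err:
                  Z vs Z  ok
                • ack:
                  Z vs Z  ok
          • stop:
            &{retry,err} vs ⊕{retry,err}  ok labels match
              • retry:
                ?Bool vs !Bool  ok
                  end vs end  ok
              • err:
                !Bool vs ?Bool  ok
                  Z vs Z  ok

YES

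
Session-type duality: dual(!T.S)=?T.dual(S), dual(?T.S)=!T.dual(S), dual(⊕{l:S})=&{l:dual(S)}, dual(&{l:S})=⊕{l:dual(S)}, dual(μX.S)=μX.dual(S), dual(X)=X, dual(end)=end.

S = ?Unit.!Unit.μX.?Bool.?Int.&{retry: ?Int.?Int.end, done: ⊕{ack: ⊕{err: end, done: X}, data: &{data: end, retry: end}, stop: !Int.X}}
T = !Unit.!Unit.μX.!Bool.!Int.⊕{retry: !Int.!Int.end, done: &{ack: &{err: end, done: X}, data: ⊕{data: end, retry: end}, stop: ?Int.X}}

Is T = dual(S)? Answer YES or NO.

NO

?Unit ‖ !Unit  ok
  !Unit ‖ !Unit  ✗ same direction on both sides — not dual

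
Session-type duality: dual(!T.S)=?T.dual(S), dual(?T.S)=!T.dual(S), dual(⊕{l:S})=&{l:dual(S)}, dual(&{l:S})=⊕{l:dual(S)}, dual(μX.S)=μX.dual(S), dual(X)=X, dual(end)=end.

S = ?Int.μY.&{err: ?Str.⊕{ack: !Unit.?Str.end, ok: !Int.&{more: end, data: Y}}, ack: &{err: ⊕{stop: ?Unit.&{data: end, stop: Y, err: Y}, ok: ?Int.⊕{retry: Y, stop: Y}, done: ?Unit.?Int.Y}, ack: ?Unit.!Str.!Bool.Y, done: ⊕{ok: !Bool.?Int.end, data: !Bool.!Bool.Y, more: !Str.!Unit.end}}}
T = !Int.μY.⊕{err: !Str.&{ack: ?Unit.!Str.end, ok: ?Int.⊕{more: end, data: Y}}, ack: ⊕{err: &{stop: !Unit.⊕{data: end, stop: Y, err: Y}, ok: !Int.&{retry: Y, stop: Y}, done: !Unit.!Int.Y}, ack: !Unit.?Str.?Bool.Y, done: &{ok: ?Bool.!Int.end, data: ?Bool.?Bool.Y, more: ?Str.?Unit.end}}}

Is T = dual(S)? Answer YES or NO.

YES

?Int vs !Int  ✓
  μY vs μY  ✓ (binder kept)
    &{err,ack} vs ⊕{err,ack}  ✓ labels match
      • err:
        ?Str vs !Str  ✓
          ⊕{ack,ok} vs &{ack,ok}  ✓ labels match
            • ack:
              !Unit vs ?Unit  ✓
                ?Str vs !Str  ✓
                  end vs end  ✓
            • ok:
              !Int vs ?Int  ✓
                &{more,data} vs ⊕{more,data}  ✓ labels match
                  • more:
                    end vs end  ✓
                  • data:
                    Y vs Y  ✓
      • ack:
        &{err,ack,done} vs ⊕{err,ack,done}  ✓ labels match
          • err:
            ⊕{stop,ok,done} vs &{stop,ok,done}  ✓ labels match
              • stop:
                ?Unit vs !Unit  ✓
                  &{data,stop,err} vs ⊕{data,stop,err}  ✓ labels match
                    • data:
                      end vs end  ✓
                    • stop:
                      Y vs Y  ✓
                    • err:
                      Y vs Y  ✓
              • ok:
                ?Int vs !Int  ✓
                  ⊕{retry,stop} vs &{retry,stop}  ✓ labels match
                    • retry:
                      Y vs Y  ✓
                    • stop:
                      Y vs Y  ✓
              • done:
                ?Unit vs !Unit  ✓
                  ?Int vs !Int  ✓
                    Y vs Y  ✓
          • ack:
            ?Unit vs !Unit  ✓
              !Str vs ?Str  ✓
                !Bool vs ?Bool  ✓
                  Y vs Y  ✓
          • done:
            ⊕{ok,data,more} vs &{ok,data,more}  ✓ labels match
              • ok:
                !Bool vs ?Bool  ✓
                  ?Int vs !Int  ✓
                    end vs end  ✓
              • data:
                !Bool vs ?Bool  ✓
                  !Bool vs ?Bool  ✓
                    Y vs Y  ✓
              • more:
                !Str vs ?Str  ✓
                  !Unit vs ?Unit  ✓
                    end vs end  ✓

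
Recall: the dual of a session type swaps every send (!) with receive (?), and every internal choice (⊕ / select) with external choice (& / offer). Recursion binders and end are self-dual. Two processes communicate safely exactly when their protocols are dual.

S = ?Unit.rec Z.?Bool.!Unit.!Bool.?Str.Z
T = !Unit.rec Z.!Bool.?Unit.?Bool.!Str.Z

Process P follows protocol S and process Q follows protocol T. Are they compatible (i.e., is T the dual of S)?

?Unit vs !Unit  match
  rec Z vs rec Z  match (μ self-dual)
    ?Bool vs !Bool  match
      !Unit vs ?Unit  match
        !Bool vs ?Bool  match
          ?Str vs !Str  match
            Z vs Z  match

YES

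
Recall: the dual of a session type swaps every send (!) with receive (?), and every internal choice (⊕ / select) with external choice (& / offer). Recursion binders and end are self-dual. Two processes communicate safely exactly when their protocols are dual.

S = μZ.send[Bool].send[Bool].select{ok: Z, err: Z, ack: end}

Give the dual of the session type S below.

μZ → μZ  (binder kept)
  send[Bool] → recv[Bool]
    send[Bool] → recv[Bool]
      select{ok,err,ack} → offer{ok,err,ack}  (internal→external)
        • ok:
          Z self-dual
        • err:
          Z self-dual
        • ack:
          end self-dual

μZ.recv[Bool].recv[Bool].offer{ok: Z, err: Z, ack: end}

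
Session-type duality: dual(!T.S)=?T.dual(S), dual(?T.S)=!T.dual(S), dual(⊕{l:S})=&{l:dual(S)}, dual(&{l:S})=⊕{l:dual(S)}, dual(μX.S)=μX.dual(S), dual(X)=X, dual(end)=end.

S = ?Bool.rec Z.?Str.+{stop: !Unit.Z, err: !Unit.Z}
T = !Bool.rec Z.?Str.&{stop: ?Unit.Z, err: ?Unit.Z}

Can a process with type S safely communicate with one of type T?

NO

?Bool | !Bool  match
  rec Z | rec Z  match (rec unchanged)
    ?Str | ?Str  ✗ same direction on both sides — not dual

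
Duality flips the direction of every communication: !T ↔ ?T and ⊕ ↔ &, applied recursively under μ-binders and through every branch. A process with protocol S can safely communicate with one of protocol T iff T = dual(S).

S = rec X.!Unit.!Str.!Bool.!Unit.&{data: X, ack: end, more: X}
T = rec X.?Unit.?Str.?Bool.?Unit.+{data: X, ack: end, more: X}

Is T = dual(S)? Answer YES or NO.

rec X | rec X  match (rec unchanged)
  !Unit | ?Unit  match
    !Str | ?Str  match
      !Bool | ?Bool  match
        !Unit | ?Unit  match
          &{data,ack,more} | +{data,ack,more}  match same labels
            [data]
              X | X  match
            [ack]
              end | end  match
            [more]
              X | X  match

YES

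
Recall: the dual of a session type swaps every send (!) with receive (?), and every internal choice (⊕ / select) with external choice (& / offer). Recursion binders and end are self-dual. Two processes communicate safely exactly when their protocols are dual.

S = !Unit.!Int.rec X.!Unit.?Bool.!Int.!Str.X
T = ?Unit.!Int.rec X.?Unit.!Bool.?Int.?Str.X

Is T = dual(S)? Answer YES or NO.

NO

!Unit ‖ ?Unit  ✓
  !Int ‖ !Int  ✗ same direction on both sides — not dual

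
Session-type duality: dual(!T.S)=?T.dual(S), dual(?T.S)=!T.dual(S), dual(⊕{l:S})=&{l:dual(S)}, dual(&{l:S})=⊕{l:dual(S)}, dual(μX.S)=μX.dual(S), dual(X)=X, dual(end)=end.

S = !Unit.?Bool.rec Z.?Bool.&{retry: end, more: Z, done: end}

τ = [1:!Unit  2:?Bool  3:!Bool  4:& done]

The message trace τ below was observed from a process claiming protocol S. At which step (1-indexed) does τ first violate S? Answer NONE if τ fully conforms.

step 1: !Unit  match  cont: ?Bool.rec Z.…
step 2: ?Bool  match  cont: rec Z.…
step 3: got !Bool, protocol expects ?Bool  ✗

3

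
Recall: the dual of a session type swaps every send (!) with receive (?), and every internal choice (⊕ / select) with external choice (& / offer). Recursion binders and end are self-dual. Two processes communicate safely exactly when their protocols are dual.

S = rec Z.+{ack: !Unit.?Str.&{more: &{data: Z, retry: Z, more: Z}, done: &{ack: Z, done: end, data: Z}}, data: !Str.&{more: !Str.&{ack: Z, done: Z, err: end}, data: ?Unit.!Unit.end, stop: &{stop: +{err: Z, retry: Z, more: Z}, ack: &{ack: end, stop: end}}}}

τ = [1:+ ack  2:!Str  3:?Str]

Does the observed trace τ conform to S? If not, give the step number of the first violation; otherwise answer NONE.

@1 + ack  ✓  cont: !Unit.?Str.&{more: &{data: rec Z.…, retry: rec Z.…, more: rec Z.…}, done: &{ack: rec Z.…, done: end, data: rec Z.…}}
@2 got !Str, protocol expects !Unit  ✗

2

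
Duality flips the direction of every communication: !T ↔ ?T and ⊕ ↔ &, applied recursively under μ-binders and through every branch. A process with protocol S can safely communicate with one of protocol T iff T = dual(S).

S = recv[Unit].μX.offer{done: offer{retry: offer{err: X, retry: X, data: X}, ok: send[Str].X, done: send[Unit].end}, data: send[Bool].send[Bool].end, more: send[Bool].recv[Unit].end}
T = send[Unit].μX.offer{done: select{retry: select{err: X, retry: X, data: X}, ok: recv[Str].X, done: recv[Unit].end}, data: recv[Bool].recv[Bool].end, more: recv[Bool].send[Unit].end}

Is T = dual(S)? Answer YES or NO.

recv[Unit] vs send[Unit]  ok
  μX vs μX  ok (rec unchanged)
    offer{done,data,more} vs offer{done,data,more}  ✗ choice polarity not flipped — not dual

NO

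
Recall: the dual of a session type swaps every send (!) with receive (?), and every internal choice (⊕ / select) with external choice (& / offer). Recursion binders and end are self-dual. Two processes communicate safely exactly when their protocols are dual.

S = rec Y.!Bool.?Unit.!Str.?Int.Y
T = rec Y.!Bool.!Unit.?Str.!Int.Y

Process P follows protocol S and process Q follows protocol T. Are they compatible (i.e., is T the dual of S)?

rec Y ‖ rec Y  ✓ (rec unchanged)
  !Bool ‖ !Bool  ✗ same direction on both sides — not dual

NO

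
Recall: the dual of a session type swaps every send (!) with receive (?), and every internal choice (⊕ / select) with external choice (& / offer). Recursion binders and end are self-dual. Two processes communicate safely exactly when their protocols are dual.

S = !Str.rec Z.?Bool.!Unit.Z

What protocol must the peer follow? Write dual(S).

?Str.rec Z.!Bool.?Unit.Z

!Str → ?Str
  rec Z → rec Z  (μ self-dual)
    ?Bool → !Bool
      !Unit → ?Unit
        Z self-dual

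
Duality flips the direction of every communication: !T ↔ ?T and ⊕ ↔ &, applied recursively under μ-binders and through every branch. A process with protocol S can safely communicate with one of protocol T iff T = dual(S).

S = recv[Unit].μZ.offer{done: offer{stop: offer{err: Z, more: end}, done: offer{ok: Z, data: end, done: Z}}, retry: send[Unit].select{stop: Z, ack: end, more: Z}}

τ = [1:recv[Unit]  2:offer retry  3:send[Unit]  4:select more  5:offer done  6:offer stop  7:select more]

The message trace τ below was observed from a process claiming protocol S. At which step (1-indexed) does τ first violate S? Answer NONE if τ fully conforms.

step 1: recv[Unit]  ok  now at μZ.…
step 2: offer retry  ok  now at send[Unit].select{stop: μZ.…, ack: end, more: μZ.…}
step 3: send[Unit]  ok  now at select{stop: μZ.…, ack: end, more: μZ.…}
step 4: select more  ok  now at μZ.…
step 5: offer done  ok  now at offer{stop: offer{err: μZ.…, more: end}, done: offer{ok: μZ.…, data: end, done: μZ.…}}
step 6: offer stop  ok  now at offer{err: μZ.…, more: end}
step 7: got select more, protocol expects offer err or offer more  ✗

7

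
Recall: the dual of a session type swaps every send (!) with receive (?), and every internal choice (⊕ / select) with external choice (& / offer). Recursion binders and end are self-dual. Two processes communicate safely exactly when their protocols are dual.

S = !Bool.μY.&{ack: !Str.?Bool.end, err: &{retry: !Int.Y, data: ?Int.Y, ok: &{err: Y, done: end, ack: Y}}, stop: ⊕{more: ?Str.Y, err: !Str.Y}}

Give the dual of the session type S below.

!Bool ↦ ?Bool
  μY ↦ μY  (μ self-dual)
    &{ack,err,stop} ↦ ⊕{ack,err,stop}  (&→⊕)
      case ack:
        !Str ↦ ?Str
          ?Bool ↦ !Bool
            dual(end) = end
      case err:
        &{retry,data,ok} ↦ ⊕{retry,data,ok}  (&→⊕)
          case retry:
            !Int ↦ ?Int
              dual(Y) = Y
          case data:
            ?Int ↦ !Int
              dual(Y) = Y
          case ok:
            &{err,done,ack} ↦ ⊕{err,done,ack}  (&→⊕)
              case err:
                dual(Y) = Y
              case done:
                dual(end) = end
              case ack:
                dual(Y) = Y
      case stop:
        ⊕{more,err} ↦ &{more,err}  (⊕→&)
          case more:
            ?Str ↦ !Str
              dual(Y) = Y
          case err:
            !Str ↦ ?Str
              dual(Y) = Y

?Bool.μY.⊕{ack: ?Str.!Bool.end, err: ⊕{retry: ?Int.Y, data: !Int.Y, ok: ⊕{err: Y, done: end, ack: Y}}, stop: &{more: !Str.Y, err: ?Str.Y}}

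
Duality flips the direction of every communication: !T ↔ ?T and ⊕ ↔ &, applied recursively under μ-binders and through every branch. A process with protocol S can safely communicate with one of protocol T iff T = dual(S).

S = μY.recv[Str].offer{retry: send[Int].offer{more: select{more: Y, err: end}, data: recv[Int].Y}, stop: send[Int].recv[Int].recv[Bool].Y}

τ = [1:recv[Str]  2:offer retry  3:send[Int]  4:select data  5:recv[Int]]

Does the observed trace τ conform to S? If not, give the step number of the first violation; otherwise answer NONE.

4

@1 recv[Str]  ok  residual = offer{retry: send[Int].offer{more: select{more: μY.…, err: end}, data: recv[Int].μY.…}, stop: send[Int].recv[Int].recv[Bool].μY.…}
@2 offer retry  ok  residual = send[Int].offer{more: select{more: μY.…, err: end}, data: recv[Int].μY.…}
@3 send[Int]  ok  residual = offer{more: select{more: μY.…, err: end}, data: recv[Int].μY.…}
@4 got select data, protocol expects offer more or offer data  ✗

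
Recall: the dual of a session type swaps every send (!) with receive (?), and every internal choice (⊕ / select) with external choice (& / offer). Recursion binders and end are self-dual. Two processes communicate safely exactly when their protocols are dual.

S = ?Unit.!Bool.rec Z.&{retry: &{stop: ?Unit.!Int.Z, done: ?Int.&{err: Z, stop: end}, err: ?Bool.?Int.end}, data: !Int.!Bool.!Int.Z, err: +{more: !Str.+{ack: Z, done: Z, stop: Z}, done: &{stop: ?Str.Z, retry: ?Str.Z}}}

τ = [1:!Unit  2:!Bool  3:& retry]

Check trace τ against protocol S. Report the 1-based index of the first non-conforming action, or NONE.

1

step 1: got !Unit, protocol expects ?Unit  ✗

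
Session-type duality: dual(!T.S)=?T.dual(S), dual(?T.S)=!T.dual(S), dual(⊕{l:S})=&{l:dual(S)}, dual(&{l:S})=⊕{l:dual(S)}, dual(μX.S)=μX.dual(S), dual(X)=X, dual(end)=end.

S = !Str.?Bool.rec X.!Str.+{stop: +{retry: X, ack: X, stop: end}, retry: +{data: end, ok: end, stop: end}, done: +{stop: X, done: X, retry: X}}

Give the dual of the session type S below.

!Str → ?Str
  ?Bool → !Bool
    rec X → rec X  (binder kept)
      !Str → ?Str
        +{stop,retry,done} → &{stop,retry,done}  (⊕→&)
          • stop:
            +{retry,ack,stop} → &{retry,ack,stop}  (⊕→&)
              • retry:
                X self-dual
              • ack:
                X self-dual
              • stop:
                end self-dual
          • retry:
            +{data,ok,stop} → &{data,ok,stop}  (⊕→&)
              • data:
                end self-dual
              • ok:
                end self-dual
              • stop:
                end self-dual
          • done:
            +{stop,done,retry} → &{stop,done,retry}  (⊕→&)
              • stop:
                X self-dual
              • done:
                X self-dual
              • retry:
                X self-dual

?Str.!Bool.rec X.?Str.&{stop: &{retry: X, ack: X, stop: end}, retry: &{data: end, ok: end, stop: end}, done: &{stop: X, done: X, retry: X}}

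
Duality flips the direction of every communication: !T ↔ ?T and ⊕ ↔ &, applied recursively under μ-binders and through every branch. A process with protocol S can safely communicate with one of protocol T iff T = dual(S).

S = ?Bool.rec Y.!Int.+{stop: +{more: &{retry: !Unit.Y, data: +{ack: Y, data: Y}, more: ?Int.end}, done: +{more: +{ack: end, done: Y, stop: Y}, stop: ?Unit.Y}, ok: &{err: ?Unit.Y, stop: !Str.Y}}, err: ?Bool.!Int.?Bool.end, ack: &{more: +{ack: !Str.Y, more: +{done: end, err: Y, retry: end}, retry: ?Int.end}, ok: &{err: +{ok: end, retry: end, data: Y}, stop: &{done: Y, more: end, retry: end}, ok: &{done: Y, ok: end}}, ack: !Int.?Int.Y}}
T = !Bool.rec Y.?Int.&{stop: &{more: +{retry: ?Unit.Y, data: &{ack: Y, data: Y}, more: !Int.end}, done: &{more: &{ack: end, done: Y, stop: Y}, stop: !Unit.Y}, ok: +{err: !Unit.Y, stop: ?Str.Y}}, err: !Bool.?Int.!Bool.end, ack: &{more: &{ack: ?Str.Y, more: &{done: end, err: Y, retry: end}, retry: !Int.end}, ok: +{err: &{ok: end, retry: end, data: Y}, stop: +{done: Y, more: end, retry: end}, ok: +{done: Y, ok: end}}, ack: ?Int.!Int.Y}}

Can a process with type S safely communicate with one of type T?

?Bool | !Bool  match
  rec Y | rec Y  match (rec unchanged)
    !Int | ?Int  match
      +{stop,err,ack} | &{stop,err,ack}  match same labels
        case stop:
          +{more,done,ok} | &{more,done,ok}  match same labels
            case more:
              &{retry,data,more} | +{retry,data,more}  match same labels
                case retry:
                  !Unit | ?Unit  match
                    Y | Y  match
                case data:
                  +{ack,data} | &{ack,data}  match same labels
                    case ack:
                      Y | Y  match
                    case data:
                      Y | Y  match
                case more:
                  ?Int | !Int  match
                    end | end  match
            case done:
              +{more,stop} | &{more,stop}  match same labels
                case more:
                  +{ack,done,stop} | &{ack,done,stop}  match same labels
                    case ack:
                      end | end  match
                    case done:
                      Y | Y  match
                    case stop:
                      Y | Y  match
                case stop:
                  ?Unit | !Unit  match
                    Y | Y  match
            case ok:
              &{err,stop} | +{err,stop}  match same labels
                case err:
                  ?Unit | !Unit  match
                    Y | Y  match
                case stop:
                  !Str | ?Str  match
                    Y | Y  match
        case err:
          ?Bool | !Bool  match
            !Int | ?Int  match
              ?Bool | !Bool  match
                end | end  match
        case ack:
          &{more,ok,ack} | &{more,ok,ack}  ✗ choice polarity not flipped — not dual

NO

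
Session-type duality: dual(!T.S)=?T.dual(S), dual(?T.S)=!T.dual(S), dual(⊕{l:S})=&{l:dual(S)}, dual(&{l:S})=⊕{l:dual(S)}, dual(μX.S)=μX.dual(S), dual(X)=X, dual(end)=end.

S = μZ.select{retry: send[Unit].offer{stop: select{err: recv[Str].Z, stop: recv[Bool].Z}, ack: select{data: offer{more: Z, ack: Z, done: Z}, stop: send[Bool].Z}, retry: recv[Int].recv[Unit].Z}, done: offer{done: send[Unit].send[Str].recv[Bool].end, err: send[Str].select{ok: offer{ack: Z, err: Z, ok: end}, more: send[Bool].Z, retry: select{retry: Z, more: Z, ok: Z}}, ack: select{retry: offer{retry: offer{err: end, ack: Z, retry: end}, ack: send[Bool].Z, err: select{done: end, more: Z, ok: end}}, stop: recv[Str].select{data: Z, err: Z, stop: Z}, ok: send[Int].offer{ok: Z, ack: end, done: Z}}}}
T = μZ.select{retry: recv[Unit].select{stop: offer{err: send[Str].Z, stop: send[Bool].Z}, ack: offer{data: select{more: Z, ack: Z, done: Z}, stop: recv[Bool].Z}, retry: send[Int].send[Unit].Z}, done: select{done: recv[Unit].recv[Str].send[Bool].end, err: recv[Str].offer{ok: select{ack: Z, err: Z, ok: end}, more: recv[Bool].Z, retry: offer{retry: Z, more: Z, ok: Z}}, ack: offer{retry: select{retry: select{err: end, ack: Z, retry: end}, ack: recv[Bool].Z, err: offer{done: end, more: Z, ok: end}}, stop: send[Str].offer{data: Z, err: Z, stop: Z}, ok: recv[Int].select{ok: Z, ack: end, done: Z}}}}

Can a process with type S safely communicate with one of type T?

NO

μZ ‖ μZ  ok (μ self-dual)
  select{retry,done} ‖ select{retry,done}  ✗ choice polarity not flipped — not dual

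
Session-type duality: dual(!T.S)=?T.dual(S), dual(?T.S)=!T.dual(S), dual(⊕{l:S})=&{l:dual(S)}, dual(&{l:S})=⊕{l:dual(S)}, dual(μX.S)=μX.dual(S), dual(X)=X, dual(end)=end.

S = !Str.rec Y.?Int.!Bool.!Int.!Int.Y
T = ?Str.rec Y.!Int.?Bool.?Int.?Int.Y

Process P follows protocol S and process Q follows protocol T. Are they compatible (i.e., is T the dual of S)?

!Str vs ?Str  ok
  rec Y vs rec Y  ok (μ self-dual)
    ?Int vs !Int  ok
      !Bool vs ?Bool  ok
        !Int vs ?Int  ok
          !Int vs ?Int  ok
            Y vs Y  ok

YES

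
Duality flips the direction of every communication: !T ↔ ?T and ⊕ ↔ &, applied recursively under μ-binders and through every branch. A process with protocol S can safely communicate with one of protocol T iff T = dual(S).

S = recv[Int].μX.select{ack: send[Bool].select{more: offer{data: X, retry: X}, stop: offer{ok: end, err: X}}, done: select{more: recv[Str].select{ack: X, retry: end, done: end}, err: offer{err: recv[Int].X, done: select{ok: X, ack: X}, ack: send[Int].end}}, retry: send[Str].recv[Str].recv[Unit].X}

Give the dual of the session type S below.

recv[Int] = send[Int]
  μX = μX  (binder kept)
    select{ack,done,retry} = offer{ack,done,retry}  (⊕→&)
      • ack:
        send[Bool] = recv[Bool]
          select{more,stop} = offer{more,stop}  (⊕→&)
            • more:
              offer{data,retry} = select{data,retry}  (external→internal)
                • data:
                  X ↦ X
                • retry:
                  X ↦ X
            • stop:
              offer{ok,err} = select{ok,err}  (external→internal)
                • ok:
                  end ↦ end
                • err:
                  X ↦ X
      • done:
        select{more,err} = offer{more,err}  (⊕→&)
          • more:
            recv[Str] = send[Str]
              select{ack,retry,done} = offer{ack,retry,done}  (⊕→&)
                • ack:
                  X ↦ X
                • retry:
                  end ↦ end
                • done:
                  end ↦ end
          • err:
            offer{err,done,ack} = select{err,done,ack}  (external→internal)
              • err:
                recv[Int] = send[Int]
                  X ↦ X
              • done:
                select{ok,ack} = offer{ok,ack}  (⊕→&)
                  • ok:
                    X ↦ X
                  • ack:
                    X ↦ X
              • ack:
                send[Int] = recv[Int]
                  end ↦ end
      • retry:
        send[Str] = recv[Str]
          recv[Str] = send[Str]
            recv[Unit] = send[Unit]
              X ↦ X

send[Int].μX.offer{ack: recv[Bool].offer{more: select{data: X, retry: X}, stop: select{ok: end, err: X}}, done: offer{more: send[Str].offer{ack: X, retry: end, done: end}, err: select{err: send[Int].X, done: offer{ok: X, ack: X}, ack: recv[Int].end}}, retry: recv[Str].send[Str].send[Unit].X}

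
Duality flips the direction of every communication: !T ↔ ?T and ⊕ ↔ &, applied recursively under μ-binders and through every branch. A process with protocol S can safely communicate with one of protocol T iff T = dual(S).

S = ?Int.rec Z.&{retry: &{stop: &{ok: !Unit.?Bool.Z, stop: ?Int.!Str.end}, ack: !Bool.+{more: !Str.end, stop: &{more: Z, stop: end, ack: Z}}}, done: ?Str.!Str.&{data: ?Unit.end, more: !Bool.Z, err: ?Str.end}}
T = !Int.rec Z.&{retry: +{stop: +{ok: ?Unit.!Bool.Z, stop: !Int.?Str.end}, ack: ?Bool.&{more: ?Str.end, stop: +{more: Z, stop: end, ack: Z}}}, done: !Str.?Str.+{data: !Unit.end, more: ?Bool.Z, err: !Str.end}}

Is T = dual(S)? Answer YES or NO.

NO

?Int vs !Int  ✓
  rec Z vs rec Z  ✓ (rec unchanged)
    &{retry,done} vs &{retry,done}  ✗ choice polarity not flipped — not dual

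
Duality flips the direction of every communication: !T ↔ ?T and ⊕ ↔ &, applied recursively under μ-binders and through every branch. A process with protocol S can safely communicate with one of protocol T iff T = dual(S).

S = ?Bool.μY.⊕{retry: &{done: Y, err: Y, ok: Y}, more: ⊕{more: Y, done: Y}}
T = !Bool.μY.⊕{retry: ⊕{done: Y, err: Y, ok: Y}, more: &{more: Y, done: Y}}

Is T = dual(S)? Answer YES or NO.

?Bool vs !Bool  match
  μY vs μY  match (binder kept)
    ⊕{retry,more} vs ⊕{retry,more}  ✗ choice polarity not flipped — not dual

NO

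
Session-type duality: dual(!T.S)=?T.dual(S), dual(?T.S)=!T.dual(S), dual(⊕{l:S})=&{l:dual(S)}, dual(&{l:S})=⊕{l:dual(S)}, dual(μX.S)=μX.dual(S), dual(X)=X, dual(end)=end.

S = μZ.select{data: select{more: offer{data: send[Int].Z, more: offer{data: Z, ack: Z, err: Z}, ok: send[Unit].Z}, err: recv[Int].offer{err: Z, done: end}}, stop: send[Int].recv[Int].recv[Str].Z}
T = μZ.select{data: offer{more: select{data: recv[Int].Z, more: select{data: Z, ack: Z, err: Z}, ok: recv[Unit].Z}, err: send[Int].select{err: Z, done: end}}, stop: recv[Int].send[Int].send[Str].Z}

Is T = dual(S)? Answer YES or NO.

μZ | μZ  match (binder kept)
  select{data,stop} | select{data,stop}  ✗ choice polarity not flipped — not dual

NO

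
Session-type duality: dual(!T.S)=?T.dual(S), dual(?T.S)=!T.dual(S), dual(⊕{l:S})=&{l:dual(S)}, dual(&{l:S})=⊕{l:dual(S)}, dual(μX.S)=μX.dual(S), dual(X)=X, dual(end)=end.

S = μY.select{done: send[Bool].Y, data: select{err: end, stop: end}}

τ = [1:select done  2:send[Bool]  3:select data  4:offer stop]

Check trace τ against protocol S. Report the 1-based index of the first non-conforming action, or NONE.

4

step 1: select done  match  cont: send[Bool].μY.…
step 2: send[Bool]  match  cont: μY.…
step 3: select data  match  cont: select{err: end, stop: end}
step 4: got offer stop, protocol expects select err or select stop  ✗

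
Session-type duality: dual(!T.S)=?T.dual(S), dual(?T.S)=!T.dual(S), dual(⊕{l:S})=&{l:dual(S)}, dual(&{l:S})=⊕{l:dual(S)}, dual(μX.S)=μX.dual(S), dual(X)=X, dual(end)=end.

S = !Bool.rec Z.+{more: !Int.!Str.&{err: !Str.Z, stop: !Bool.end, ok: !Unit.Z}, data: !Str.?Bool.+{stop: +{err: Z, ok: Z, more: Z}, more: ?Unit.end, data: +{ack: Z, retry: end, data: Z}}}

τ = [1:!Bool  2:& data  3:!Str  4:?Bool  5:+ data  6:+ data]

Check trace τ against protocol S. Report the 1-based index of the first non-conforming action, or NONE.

2

step 1: !Bool  match  cont: rec Z.…
step 2: got & data, protocol expects + more or + data  ✗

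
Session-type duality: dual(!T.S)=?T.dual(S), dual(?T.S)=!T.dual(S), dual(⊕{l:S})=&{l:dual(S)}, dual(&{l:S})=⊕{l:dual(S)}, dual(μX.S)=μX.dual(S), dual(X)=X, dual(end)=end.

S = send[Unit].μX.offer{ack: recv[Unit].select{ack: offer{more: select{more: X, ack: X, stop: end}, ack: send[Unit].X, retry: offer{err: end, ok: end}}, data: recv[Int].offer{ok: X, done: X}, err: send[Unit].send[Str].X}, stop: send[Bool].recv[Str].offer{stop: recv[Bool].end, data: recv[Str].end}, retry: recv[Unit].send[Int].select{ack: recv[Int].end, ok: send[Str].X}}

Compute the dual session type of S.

send[Unit] → recv[Unit]
  μX → μX  (binder kept)
    offer{ack,stop,retry} → select{ack,stop,retry}  (offer→select)
      • ack:
        recv[Unit] → send[Unit]
          select{ack,data,err} → offer{ack,data,err}  (select→offer)
            • ack:
              offer{more,ack,retry} → select{more,ack,retry}  (offer→select)
                • more:
                  select{more,ack,stop} → offer{more,ack,stop}  (select→offer)
                    • more:
                      X ↦ X
                    • ack:
                      X ↦ X
                    • stop:
                      end ↦ end
                • ack:
                  send[Unit] → recv[Unit]
                    X ↦ X
                • retry:
                  offer{err,ok} → select{err,ok}  (offer→select)
                    • err:
                      end ↦ end
                    • ok:
                      end ↦ end
            • data:
              recv[Int] → send[Int]
                offer{ok,done} → select{ok,done}  (offer→select)
                  • ok:
                    X ↦ X
                  • done:
                    X ↦ X
            • err:
              send[Unit] → recv[Unit]
                send[Str] → recv[Str]
                  X ↦ X
      • stop:
        send[Bool] → recv[Bool]
          recv[Str] → send[Str]
            offer{stop,data} → select{stop,data}  (offer→select)
              • stop:
                recv[Bool] → send[Bool]
                  end ↦ end
              • data:
                recv[Str] → send[Str]
                  end ↦ end
      • retry:
        recv[Unit] → send[Unit]
          send[Int] → recv[Int]
            select{ack,ok} → offer{ack,ok}  (select→offer)
              • ack:
                recv[Int] → send[Int]
                  end ↦ end
              • ok:
                send[Str] → recv[Str]
                  X ↦ X

recv[Unit].μX.select{ack: send[Unit].offer{ack: select{more: offer{more: X, ack: X, stop: end}, ack: recv[Unit].X, retry: select{err: end, ok: end}}, data: send[Int].select{ok: X, done: X}, err: recv[Unit].recv[Str].X}, stop: recv[Bool].send[Str].select{stop: send[Bool].end, data: send[Str].end}, retry: send[Unit].recv[Int].offer{ack: send[Int].end, ok: recv[Str].X}}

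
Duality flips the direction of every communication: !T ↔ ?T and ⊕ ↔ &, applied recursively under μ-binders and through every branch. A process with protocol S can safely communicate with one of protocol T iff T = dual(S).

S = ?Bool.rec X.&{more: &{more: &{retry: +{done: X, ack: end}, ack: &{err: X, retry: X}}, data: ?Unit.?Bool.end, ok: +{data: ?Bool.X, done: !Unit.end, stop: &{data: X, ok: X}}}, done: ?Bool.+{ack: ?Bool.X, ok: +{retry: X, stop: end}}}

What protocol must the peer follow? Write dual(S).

?Bool ↦ !Bool
  rec X ↦ rec X  (rec unchanged)
    &{more,done} ↦ +{more,done}  (&→⊕)
      case more:
        &{more,data,ok} ↦ +{more,data,ok}  (&→⊕)
          case more:
            &{retry,ack} ↦ +{retry,ack}  (&→⊕)
              case retry:
                +{done,ack} ↦ &{done,ack}  (⊕→&)
                  case done:
                    X ↦ X
                  case ack:
                    end ↦ end
              case ack:
                &{err,retry} ↦ +{err,retry}  (&→⊕)
                  case err:
                    X ↦ X
                  case retry:
                    X ↦ X
          case data:
            ?Unit ↦ !Unit
              ?Bool ↦ !Bool
                end ↦ end
          case ok:
            +{data,done,stop} ↦ &{data,done,stop}  (⊕→&)
              case data:
                ?Bool ↦ !Bool
                  X ↦ X
              case done:
                !Unit ↦ ?Unit
                  end ↦ end
              case stop:
                &{data,ok} ↦ +{data,ok}  (&→⊕)
                  case data:
                    X ↦ X
                  case ok:
                    X ↦ X
      case done:
        ?Bool ↦ !Bool
          +{ack,ok} ↦ &{ack,ok}  (⊕→&)
            case ack:
              ?Bool ↦ !Bool
                X ↦ X
            case ok:
              +{retry,stop} ↦ &{retry,stop}  (⊕→&)
                case retry:
                  X ↦ X
                case stop:
                  end ↦ end

!Bool.rec X.+{more: +{more: +{retry: &{done: X, ack: end}, ack: +{err: X, retry: X}}, data: !Unit.!Bool.end, ok: &{data: !Bool.X, done: ?Unit.end, stop: +{data: X, ok: X}}}, done: !Bool.&{ack: !Bool.X, ok: &{retry: X, stop: end}}}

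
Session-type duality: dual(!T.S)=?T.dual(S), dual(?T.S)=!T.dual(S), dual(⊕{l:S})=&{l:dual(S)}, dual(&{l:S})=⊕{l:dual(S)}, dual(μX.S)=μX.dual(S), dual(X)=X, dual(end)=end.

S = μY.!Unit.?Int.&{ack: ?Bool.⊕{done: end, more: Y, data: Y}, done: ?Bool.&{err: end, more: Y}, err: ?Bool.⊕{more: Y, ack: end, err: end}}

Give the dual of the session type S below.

μY = μY  (μ self-dual)
  !Unit = ?Unit
    ?Int = !Int
      &{ack,done,err} = ⊕{ack,done,err}  (external→internal)
        • ack:
          ?Bool = !Bool
            ⊕{done,more,data} = &{done,more,data}  (⊕→&)
              • done:
                dual(end) = end
              • more:
                dual(Y) = Y
              • data:
                dual(Y) = Y
        • done:
          ?Bool = !Bool
            &{err,more} = ⊕{err,more}  (external→internal)
              • err:
                dual(end) = end
              • more:
                dual(Y) = Y
        • err:
          ?Bool = !Bool
            ⊕{more,ack,err} = &{more,ack,err}  (⊕→&)
              • more:
                dual(Y) = Y
              • ack:
                dual(end) = end
              • err:
                dual(end) = end

μY.?Unit.!Int.⊕{ack: !Bool.&{done: end, more: Y, data: Y}, done: !Bool.⊕{err: end, more: Y}, err: !Bool.&{more: Y, ack: end, err: end}}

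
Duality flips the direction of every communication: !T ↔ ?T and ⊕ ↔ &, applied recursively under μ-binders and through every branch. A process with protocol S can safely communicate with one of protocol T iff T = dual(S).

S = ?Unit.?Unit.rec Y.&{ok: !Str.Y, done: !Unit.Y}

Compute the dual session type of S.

?Unit = !Unit
  ?Unit = !Unit
    rec Y = rec Y  (binder kept)
      &{ok,done} = +{ok,done}  (external→internal)
        [ok]
          !Str = ?Str
            Y ↦ Y
        [done]
          !Unit = ?Unit
            Y ↦ Y

!Unit.!Unit.rec Y.+{ok: ?Str.Y, done: ?Unit.Y}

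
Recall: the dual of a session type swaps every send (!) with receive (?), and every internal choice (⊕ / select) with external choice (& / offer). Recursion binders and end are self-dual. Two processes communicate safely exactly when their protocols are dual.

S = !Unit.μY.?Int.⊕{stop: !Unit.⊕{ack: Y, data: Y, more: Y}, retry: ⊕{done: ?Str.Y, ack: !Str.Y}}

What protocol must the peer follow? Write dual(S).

!Unit ↦ ?Unit
  μY ↦ μY  (μ self-dual)
    ?Int ↦ !Int
      ⊕{stop,retry} ↦ &{stop,retry}  (select→offer)
        [stop]
          !Unit ↦ ?Unit
            ⊕{ack,data,more} ↦ &{ack,data,more}  (select→offer)
              [ack]
                dual(Y) = Y
              [data]
                dual(Y) = Y
              [more]
                dual(Y) = Y
        [retry]
          ⊕{done,ack} ↦ &{done,ack}  (select→offer)
            [done]
              ?Str ↦ !Str
                dual(Y) = Y
            [ack]
              !Str ↦ ?Str
                dual(Y) = Y

?Unit.μY.!Int.&{stop: ?Unit.&{ack: Y, data: Y, more: Y}, retry: &{done: !Str.Y, ack: ?Str.Y}}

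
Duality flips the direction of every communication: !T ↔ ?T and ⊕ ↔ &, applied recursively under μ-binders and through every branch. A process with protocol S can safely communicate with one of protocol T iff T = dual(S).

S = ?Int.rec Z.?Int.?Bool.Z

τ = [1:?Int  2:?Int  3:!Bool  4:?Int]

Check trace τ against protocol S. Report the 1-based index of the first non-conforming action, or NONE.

[1] ?Int  match  residual = rec Z.…
[2] ?Int  match  residual = ?Bool.rec Z.…
[3] got !Bool, protocol expects ?Bool  ✗

3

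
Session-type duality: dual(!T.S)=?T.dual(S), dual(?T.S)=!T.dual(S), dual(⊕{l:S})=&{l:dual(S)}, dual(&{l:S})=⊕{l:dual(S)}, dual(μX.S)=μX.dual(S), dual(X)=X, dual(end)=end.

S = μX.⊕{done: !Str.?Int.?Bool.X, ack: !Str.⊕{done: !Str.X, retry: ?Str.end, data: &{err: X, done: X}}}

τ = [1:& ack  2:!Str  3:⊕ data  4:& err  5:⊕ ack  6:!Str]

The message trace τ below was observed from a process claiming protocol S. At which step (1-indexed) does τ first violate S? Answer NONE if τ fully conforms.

1

[1] got & ack, protocol expects ⊕ done or ⊕ ack  ✗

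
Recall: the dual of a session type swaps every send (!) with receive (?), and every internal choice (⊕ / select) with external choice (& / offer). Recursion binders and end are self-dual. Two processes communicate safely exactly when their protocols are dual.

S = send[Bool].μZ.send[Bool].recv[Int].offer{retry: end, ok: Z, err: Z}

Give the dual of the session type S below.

recv[Bool].μZ.recv[Bool].send[Int].select{retry: end, ok: Z, err: Z}

send[Bool] = recv[Bool]
  μZ = μZ  (binder kept)
    send[Bool] = recv[Bool]
      recv[Int] = send[Int]
        offer{retry,ok,err} = select{retry,ok,err}  (&→⊕)
          • retry:
            end ↦ end
          • ok:
            Z ↦ Z
          • err:
            Z ↦ Z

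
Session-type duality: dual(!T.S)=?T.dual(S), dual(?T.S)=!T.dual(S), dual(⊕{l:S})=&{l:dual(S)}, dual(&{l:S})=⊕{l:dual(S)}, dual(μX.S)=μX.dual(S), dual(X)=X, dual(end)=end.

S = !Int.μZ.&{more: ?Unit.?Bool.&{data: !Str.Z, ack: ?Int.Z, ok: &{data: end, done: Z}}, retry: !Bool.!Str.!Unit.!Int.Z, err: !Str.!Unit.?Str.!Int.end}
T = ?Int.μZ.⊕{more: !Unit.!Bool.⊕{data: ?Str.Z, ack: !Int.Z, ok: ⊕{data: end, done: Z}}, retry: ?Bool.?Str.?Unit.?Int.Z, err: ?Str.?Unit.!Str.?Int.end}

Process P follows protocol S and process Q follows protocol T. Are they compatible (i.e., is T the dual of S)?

YES

!Int vs ?Int  ok
  μZ vs μZ  ok (rec unchanged)
    &{more,retry,err} vs ⊕{more,retry,err}  ok same labels
      [more]
        ?Unit vs !Unit  ok
          ?Bool vs !Bool  ok
            &{data,ack,ok} vs ⊕{data,ack,ok}  ok same labels
              [data]
                !Str vs ?Str  ok
                  Z vs Z  ok
              [ack]
                ?Int vs !Int  ok
                  Z vs Z  ok
              [ok]
                &{data,done} vs ⊕{data,done}  ok same labels
                  [data]
                    end vs end  ok
                  [done]
                    Z vs Z  ok
      [retry]
        !Bool vs ?Bool  ok
          !Str vs ?Str  ok
            !Unit vs ?Unit  ok
              !Int vs ?Int  ok
                Z vs Z  ok
      [err]
        !Str vs ?Str  ok
          !Unit vs ?Unit  ok
            ?Str vs !Str  ok
              !Int vs ?Int  ok
                end vs end  ok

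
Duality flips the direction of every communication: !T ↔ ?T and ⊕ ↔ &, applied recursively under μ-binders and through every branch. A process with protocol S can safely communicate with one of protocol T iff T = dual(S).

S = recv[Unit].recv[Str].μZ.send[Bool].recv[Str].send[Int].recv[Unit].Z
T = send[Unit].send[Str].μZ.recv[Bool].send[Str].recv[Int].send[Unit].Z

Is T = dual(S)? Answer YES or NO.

YES

recv[Unit] vs send[Unit]  ok
  recv[Str] vs send[Str]  ok
    μZ vs μZ  ok (binder kept)
      send[Bool] vs recv[Bool]  ok
        recv[Str] vs send[Str]  ok
          send[Int] vs recv[Int]  ok
            recv[Unit] vs send[Unit]  ok
              Z vs Z  ok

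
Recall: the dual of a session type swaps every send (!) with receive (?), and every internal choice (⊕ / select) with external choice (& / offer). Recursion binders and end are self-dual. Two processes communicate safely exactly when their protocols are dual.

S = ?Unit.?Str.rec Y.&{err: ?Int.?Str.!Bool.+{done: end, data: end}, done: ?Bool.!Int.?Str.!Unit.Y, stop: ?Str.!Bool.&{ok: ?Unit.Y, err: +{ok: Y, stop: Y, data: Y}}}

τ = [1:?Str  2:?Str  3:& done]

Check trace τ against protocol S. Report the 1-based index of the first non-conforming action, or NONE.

[1] got ?Str, protocol expects ?Unit  ✗

1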